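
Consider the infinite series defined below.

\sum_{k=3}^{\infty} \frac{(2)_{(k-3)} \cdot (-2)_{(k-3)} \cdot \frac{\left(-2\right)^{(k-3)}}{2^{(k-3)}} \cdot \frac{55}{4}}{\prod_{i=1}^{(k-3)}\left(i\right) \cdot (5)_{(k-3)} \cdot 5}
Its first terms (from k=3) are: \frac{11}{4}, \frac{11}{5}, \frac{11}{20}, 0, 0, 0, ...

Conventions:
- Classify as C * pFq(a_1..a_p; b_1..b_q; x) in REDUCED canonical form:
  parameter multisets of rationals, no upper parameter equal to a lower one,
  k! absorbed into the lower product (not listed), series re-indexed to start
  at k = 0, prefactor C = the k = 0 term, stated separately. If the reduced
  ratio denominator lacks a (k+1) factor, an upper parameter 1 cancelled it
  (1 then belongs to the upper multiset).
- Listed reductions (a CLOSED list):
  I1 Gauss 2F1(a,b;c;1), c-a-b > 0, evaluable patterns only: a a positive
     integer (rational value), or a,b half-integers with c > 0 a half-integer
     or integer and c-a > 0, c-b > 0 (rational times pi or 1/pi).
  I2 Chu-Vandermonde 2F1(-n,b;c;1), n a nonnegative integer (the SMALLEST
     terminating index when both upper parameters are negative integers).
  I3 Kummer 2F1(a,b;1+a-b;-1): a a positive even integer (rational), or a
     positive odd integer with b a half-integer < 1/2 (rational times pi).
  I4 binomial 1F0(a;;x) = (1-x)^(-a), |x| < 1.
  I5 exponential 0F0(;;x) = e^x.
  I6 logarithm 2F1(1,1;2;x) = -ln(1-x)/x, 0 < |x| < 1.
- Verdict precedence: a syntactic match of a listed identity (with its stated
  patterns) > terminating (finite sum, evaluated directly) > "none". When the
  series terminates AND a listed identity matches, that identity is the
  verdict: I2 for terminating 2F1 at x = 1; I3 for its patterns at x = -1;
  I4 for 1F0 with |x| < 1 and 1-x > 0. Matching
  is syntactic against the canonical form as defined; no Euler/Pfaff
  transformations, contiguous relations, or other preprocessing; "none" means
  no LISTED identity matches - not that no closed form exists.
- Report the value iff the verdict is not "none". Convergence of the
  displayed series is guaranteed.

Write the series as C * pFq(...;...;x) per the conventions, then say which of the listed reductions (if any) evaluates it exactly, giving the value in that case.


The series (x = -1) is 2F1: upper {-2, 2}, lower {5}, prefactor \frac{11}{4}. Verdict: Kummer (I3) fires (x = -1; c = 5 equals 1+a-b for upper {-2, 2}: listed pattern). Its exact value is \frac{11}{2}.

Structural cue: t_0 = \frac{11}{4} here, and the product of the first k integers (C = 11/4, x = -1) is k!.
Consecutive-term ratio: r(k) = -1 * (k-2) (k+2) / [(k+5) (k+1)] - rational; roots negated = parameters, x = -1, C = \frac{11}{4}.


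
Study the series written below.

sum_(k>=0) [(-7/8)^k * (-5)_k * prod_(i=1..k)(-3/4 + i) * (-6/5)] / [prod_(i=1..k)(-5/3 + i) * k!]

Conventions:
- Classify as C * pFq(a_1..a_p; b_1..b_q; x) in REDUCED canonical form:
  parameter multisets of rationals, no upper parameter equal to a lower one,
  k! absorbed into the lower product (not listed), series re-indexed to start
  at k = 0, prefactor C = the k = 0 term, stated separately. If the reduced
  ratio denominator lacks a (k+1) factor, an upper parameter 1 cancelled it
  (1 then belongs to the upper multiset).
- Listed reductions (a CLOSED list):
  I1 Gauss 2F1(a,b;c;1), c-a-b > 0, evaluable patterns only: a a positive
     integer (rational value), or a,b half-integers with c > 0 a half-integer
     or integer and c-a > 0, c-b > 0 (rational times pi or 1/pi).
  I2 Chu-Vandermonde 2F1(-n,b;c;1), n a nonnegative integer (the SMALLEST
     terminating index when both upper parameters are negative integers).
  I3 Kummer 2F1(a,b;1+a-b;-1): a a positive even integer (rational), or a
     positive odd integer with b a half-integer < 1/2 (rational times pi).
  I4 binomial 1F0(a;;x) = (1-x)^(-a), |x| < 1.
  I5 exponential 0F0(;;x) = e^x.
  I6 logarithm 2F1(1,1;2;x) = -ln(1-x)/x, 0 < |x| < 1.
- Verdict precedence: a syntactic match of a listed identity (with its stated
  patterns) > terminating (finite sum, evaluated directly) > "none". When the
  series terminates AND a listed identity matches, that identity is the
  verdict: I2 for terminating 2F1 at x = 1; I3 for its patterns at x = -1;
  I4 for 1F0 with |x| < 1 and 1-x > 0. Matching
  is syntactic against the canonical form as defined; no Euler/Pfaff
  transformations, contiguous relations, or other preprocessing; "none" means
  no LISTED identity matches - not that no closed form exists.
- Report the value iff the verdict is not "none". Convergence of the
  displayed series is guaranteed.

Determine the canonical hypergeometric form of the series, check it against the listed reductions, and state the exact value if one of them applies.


Classification (C = -6/5): 2F1 with upper {-5, 1/4}, lower {-2/3}, argument x = -7/8. Verdict: terminating - no listed pattern fits, but -5 in the upper list cuts the series at k = 5; direct evaluation. Its exact value is 12612354873/268435456.

First insight: from the first term -6/5: the running product (C = -6/5, x = -7/8) telescopes to a rising factorial.
Ratio: r(k) = (-7/8) * (k-5) (k+1/4) / [(k-2/3) (k+1)] ; factor over Q: parameters, x = (-7/8), and C = -6/5.


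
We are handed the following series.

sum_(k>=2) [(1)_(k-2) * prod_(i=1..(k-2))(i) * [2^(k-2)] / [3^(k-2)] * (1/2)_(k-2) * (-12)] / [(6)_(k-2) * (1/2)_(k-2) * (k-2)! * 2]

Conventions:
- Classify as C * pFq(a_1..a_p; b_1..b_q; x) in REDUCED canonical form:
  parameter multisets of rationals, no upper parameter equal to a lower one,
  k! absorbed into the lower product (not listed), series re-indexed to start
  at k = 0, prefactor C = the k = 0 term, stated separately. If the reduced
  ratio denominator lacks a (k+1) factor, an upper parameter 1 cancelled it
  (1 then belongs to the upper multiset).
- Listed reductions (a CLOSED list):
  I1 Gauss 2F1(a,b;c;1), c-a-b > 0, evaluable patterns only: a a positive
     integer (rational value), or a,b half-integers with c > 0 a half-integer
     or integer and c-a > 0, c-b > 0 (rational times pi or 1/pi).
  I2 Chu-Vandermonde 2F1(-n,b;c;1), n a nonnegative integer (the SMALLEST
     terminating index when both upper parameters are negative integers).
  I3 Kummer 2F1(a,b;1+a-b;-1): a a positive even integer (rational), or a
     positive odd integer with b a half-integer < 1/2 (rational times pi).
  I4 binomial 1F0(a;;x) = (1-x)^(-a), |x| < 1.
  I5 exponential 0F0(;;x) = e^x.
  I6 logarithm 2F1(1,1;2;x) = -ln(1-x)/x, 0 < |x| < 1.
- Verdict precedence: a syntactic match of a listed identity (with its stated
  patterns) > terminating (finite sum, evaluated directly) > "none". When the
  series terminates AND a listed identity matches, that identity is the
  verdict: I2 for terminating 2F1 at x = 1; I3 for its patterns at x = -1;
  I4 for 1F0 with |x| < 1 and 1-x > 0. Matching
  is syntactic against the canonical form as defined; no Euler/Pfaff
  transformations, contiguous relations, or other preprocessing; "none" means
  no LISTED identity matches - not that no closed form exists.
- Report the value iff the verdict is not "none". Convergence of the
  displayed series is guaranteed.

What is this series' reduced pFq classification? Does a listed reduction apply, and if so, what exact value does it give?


Canonical form: C = -6 times 2F1 with upper {1, 1}, lower {6}, x = 2/3. Verdict: none - at argument 2/3 the multisets {1, 1} ; {6} match no listed identity.

Key observation: from the first term -6: the running product (C = -6) telescopes to a rising factorial.
Adjacent-term ratio: r(k) = (2/3) * (k+1) (k+1) / [(k+6) (k+1)] - rational in k. x = (2/3); t_0 = -6; negate the roots.


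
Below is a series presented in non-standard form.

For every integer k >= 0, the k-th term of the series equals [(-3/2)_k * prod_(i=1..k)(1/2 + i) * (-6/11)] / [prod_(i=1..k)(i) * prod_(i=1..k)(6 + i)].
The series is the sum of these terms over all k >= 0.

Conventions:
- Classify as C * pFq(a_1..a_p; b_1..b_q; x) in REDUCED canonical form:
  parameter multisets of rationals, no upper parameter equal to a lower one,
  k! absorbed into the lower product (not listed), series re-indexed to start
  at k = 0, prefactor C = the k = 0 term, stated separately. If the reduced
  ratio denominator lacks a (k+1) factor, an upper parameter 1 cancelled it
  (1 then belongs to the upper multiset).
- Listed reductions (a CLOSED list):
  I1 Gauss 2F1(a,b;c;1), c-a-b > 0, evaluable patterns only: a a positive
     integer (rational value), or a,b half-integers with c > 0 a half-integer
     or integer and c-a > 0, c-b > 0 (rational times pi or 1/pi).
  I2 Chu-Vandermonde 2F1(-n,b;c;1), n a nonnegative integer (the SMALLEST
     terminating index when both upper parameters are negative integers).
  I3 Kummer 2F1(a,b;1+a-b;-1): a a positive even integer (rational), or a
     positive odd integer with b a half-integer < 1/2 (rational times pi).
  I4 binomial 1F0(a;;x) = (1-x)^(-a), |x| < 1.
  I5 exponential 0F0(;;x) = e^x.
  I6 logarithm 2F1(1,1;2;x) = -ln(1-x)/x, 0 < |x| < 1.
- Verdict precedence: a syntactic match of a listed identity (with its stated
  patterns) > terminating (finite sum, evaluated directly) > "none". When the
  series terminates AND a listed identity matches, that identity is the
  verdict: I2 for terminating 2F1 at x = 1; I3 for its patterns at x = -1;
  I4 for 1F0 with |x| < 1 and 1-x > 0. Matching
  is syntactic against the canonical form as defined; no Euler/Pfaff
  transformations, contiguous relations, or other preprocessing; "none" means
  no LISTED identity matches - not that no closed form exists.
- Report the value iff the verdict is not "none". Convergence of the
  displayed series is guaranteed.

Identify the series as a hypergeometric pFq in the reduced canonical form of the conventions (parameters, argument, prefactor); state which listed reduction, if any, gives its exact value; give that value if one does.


Classification (C = -6/11): 2F1 with upper {-3/2, 3/2}, lower {7}, argument x = 1. Verdict at x = 1: the half-integer Gauss pattern (I1) matches (x = 1; upper {-3/2, 3/2} half-integers, c = 7 in the evaluable pattern). Its exact value is (-4194304/3468465) / pi.

Key step: from the first term -6/11: the product of the first k integers (prefactor -6/11) is k!.
Adjacent-term ratio: r(k) = 1 * (k-3/2) (k+3/2) / [(k+7) (k+1)] - rational; roots negated = parameters, x = 1, C = -6/11.


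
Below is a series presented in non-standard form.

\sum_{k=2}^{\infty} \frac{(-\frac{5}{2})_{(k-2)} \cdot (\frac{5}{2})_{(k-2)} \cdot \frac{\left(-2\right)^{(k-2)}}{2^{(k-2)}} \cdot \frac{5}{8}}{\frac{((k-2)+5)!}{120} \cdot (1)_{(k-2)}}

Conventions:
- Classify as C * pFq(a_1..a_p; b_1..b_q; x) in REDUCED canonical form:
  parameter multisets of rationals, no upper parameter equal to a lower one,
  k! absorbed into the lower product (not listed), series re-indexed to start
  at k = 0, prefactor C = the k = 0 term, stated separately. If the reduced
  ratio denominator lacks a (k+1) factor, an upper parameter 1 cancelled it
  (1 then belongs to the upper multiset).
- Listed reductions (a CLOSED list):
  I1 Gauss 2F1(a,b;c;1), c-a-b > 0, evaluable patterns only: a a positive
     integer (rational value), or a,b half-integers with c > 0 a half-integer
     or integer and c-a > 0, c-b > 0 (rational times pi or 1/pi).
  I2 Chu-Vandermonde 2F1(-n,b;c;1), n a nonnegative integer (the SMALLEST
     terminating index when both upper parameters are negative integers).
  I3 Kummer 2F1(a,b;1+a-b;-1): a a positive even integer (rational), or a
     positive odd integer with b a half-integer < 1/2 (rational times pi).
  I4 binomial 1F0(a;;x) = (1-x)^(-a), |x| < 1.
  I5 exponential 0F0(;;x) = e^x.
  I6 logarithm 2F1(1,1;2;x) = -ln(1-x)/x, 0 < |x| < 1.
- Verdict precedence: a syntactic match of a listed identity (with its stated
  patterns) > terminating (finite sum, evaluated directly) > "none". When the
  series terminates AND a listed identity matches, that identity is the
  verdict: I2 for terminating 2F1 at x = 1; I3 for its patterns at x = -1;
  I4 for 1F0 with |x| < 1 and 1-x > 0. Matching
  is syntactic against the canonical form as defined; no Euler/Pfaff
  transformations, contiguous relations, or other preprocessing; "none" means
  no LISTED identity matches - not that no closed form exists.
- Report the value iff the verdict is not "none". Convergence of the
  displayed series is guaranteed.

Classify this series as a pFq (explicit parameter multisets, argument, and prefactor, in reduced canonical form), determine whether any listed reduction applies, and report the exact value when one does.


With C = \frac{5}{8}: the canonical form is 2F1(-\frac{5}{2}, \frac{5}{2}; 6; -1). Verdict: none. Every listed pattern misses the 2F1 form at -1, upper {-\frac{5}{2}, \frac{5}{2}}.

The tell: t_0 = \frac{5}{8} here, and the denominator's factorial ratio (prefactor 5/8) is a lower Pochhammer.
Step ratio: r(k) = -1 * (k-\frac{5}{2}) (k+\frac{5}{2}) / [(k+6) (k+1)] ; factor over Q: parameters, x = -1, and C = \frac{5}{8}.


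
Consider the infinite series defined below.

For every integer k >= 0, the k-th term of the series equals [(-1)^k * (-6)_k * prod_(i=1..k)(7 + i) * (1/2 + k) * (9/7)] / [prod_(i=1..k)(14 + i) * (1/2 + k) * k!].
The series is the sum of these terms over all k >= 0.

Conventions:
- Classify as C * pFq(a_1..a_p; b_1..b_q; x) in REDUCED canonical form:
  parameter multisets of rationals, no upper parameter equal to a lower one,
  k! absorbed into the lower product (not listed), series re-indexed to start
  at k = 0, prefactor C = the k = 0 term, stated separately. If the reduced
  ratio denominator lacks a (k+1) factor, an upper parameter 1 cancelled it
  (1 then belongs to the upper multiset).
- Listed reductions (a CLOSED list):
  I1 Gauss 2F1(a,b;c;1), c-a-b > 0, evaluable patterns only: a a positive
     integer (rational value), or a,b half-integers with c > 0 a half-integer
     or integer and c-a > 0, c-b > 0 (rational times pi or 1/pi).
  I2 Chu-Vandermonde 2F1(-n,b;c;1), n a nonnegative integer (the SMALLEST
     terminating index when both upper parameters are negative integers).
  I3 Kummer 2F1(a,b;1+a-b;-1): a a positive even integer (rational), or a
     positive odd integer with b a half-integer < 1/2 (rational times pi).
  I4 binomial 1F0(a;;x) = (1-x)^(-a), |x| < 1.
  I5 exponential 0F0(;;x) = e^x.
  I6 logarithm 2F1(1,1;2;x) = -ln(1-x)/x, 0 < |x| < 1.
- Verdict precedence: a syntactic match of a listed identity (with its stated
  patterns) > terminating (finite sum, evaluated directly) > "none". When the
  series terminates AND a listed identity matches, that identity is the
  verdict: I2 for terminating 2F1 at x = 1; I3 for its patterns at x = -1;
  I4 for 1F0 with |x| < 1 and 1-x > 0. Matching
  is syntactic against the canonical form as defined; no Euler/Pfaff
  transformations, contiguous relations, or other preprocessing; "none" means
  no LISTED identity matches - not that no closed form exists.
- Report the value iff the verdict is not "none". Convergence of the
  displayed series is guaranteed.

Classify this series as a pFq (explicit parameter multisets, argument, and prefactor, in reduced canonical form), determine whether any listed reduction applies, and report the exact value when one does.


Classification (C = 9/7): 2F1 with upper {-6, 8}, lower {15}, argument x = -1. Verdict: Kummer's theorem (I3) fires (x = -1; c = 15 equals 1+a-b for upper {-6, 8}: listed pattern). Exact value: 1287/70.

Structural cue: with t_0 = 9/7, the lower running product (C = 9/7) is a rising factorial.
Adjacent-term ratio: r(k) = (-1) * (k-6) (k+8) / [(k+15) (k+1)] - rational in k. x = (-1); t_0 = 9/7; negate the roots.


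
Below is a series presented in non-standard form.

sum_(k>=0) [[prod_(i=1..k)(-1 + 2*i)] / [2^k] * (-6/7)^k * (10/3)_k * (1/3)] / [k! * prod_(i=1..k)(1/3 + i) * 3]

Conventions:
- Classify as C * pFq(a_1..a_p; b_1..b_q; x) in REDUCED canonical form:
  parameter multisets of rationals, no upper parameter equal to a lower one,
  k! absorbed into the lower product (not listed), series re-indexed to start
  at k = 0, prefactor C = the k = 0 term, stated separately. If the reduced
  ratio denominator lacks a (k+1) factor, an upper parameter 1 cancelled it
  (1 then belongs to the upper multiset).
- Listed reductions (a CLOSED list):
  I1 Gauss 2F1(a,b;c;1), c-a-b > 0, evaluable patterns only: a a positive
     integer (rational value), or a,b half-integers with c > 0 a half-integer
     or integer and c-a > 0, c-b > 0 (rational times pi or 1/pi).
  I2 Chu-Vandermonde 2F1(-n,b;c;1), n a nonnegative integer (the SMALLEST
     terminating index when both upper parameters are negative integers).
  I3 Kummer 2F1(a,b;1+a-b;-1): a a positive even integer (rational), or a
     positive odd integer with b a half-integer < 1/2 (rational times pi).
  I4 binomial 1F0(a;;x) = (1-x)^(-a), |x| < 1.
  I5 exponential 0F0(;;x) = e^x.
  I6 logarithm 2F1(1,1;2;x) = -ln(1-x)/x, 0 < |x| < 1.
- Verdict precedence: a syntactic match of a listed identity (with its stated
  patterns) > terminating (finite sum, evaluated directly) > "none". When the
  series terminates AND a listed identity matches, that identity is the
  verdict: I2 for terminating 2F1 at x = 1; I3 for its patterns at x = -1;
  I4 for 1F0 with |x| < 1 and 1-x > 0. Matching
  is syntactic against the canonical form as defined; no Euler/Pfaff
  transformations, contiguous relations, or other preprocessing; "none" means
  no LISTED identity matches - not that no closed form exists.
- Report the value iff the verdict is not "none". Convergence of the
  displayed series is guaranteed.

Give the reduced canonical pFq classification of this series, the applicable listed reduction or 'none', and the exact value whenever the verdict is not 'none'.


At argument -6/7: a 2F1 with upper {1/2, 10/3}, lower {4/3}, scaled by C = 1/9. Verdict: none. A 2F1 with upper {1/2, 10/3} fits none of I1-I6 at x = -6/7; the sum runs forever.

The tell: with t_0 = 1/9, the constant factors (C = 1/9) combine into one prefactor.
Adjacent-term ratio: r(k) = (-6/7) * (k+1/2) (k+10/3) / [(k+4/3) (k+1)] - rational; roots negated = parameters, x = (-6/7), C = 1/9.


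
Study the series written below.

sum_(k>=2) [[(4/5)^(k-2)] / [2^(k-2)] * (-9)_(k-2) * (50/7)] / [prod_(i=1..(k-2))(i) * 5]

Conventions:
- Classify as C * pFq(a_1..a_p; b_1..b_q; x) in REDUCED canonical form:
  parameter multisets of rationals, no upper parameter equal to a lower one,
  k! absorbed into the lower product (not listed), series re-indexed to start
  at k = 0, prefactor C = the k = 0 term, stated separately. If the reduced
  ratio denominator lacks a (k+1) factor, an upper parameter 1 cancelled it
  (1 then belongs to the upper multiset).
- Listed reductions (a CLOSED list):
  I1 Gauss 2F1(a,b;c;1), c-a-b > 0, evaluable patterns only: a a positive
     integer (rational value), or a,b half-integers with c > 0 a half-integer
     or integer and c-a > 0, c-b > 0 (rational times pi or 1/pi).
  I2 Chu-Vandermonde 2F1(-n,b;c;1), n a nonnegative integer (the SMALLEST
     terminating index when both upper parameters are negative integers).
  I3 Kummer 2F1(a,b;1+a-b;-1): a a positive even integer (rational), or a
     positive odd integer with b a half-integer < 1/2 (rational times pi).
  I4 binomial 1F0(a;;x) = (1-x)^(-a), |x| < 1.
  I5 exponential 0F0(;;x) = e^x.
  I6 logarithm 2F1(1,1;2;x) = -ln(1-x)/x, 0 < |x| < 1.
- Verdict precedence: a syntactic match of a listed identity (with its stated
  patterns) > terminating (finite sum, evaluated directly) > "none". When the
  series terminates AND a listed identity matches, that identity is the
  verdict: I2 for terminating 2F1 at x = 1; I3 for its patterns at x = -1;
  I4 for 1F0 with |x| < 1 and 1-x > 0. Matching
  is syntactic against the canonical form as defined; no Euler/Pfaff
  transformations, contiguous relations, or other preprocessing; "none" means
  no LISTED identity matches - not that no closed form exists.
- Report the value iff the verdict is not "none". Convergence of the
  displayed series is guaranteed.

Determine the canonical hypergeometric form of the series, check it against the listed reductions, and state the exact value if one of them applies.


Key step: with t_0 = 10/7, the product of the first k integers (C = 10/7, x = 2/5) is k!.
Ratio: r(k) = (2/5) * (k-9) / [(k+1)] - rational in k. x = (2/5); t_0 = 10/7; negate the roots.

This is 10/7 * 1F0(-9; -; 2/5) in reduced canonical form. Verdict: binomial (I4) matches (the 1F0 binomial series: exponent 9, x = 2/5). Hence: 39366/2734375.


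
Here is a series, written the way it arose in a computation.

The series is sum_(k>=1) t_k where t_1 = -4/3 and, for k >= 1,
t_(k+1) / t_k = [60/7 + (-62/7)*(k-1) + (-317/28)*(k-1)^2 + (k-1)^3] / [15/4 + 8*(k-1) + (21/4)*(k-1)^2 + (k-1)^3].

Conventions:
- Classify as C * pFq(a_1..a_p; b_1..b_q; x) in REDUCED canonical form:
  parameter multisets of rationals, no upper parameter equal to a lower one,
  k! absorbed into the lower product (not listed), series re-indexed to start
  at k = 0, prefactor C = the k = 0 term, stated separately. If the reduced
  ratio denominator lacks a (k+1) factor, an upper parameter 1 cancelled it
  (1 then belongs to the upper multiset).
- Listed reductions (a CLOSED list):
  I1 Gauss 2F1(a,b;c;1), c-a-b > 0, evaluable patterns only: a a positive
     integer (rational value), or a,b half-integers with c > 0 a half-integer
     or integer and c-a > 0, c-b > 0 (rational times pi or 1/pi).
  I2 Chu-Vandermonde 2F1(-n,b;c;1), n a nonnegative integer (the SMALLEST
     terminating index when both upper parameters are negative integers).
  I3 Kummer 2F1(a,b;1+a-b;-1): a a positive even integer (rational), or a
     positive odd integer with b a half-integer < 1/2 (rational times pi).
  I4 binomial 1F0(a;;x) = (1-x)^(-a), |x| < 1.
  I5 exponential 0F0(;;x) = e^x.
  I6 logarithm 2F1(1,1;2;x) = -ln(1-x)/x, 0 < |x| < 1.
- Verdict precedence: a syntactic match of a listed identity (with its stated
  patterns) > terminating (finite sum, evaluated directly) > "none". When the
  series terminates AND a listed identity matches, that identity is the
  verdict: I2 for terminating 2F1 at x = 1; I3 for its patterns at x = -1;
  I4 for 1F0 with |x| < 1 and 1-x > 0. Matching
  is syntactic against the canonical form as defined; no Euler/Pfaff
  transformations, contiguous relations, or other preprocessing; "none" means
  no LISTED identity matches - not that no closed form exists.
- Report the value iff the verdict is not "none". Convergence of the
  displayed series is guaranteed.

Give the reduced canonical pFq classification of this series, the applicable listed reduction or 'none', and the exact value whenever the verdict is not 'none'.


This is -4/3 * 2F1(-12, -4/7; 3; 1) in reduced canonical form. Verdict (x = 1): Chu-Vandermonde (I2) applies (terminating 2F1 at x = 1 with n = 12, b = -4/7, c = 3). Sum: -2342577655200/678223072849.

Structural cue: x = 1 and factor the ratio over Q (C = -4/3): negated roots = parameters.
Step ratio: r(k) = 1 * (k-12) (k-4/7) / [(k+3) (k+1)] - rational in k. x = 1; t_0 = -4/3; negate the roots.


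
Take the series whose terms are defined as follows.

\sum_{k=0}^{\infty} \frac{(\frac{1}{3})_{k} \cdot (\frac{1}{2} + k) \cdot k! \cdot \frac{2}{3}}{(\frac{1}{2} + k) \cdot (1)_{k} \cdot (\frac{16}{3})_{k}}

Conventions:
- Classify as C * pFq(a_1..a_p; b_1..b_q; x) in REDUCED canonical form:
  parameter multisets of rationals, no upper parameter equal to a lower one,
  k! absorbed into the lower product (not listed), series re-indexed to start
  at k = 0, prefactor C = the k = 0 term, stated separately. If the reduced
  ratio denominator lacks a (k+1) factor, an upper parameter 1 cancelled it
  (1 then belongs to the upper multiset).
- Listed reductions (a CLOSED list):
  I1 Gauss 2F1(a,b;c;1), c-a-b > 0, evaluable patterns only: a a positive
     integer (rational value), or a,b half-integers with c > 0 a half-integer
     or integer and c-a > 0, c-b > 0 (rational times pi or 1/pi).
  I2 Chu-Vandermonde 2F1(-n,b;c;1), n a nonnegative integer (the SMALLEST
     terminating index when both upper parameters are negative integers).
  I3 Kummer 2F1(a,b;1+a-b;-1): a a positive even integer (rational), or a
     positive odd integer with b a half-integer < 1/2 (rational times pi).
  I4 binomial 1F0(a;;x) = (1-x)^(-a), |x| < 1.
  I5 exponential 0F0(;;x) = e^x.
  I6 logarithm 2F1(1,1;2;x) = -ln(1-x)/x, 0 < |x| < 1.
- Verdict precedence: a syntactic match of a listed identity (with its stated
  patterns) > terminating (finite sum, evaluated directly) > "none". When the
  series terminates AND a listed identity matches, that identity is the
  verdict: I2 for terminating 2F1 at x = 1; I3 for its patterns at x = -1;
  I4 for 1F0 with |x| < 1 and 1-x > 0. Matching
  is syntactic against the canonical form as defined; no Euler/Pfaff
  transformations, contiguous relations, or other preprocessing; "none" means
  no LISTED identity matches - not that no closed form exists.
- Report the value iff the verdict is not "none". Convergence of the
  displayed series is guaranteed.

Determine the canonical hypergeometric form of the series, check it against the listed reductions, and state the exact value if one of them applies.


Key step: from the first term \frac{2}{3}: the factorial ratio (C = 2/3, x = 1) (k+a-1)!/(a-1)! is a rising factorial (a)_k.
Consecutive-term ratio: r(k) = 1 * (k+\frac{1}{3}) (k+1) / [(k+\frac{16}{3}) (k+1)] - poly over poly, x = 1 from leading terms; C = \frac{2}{3} at k = 0.

The series (x = 1) is 2F1: upper {\frac{1}{3}, 1}, lower {\frac{16}{3}}, prefactor \frac{2}{3}. Verdict: the Gauss summation I1 fires (x = 1: the Gamma ratio telescopes since c-a-b = 4 > 0 and a = 1 in Z>0). Sum: \frac{13}{18}.


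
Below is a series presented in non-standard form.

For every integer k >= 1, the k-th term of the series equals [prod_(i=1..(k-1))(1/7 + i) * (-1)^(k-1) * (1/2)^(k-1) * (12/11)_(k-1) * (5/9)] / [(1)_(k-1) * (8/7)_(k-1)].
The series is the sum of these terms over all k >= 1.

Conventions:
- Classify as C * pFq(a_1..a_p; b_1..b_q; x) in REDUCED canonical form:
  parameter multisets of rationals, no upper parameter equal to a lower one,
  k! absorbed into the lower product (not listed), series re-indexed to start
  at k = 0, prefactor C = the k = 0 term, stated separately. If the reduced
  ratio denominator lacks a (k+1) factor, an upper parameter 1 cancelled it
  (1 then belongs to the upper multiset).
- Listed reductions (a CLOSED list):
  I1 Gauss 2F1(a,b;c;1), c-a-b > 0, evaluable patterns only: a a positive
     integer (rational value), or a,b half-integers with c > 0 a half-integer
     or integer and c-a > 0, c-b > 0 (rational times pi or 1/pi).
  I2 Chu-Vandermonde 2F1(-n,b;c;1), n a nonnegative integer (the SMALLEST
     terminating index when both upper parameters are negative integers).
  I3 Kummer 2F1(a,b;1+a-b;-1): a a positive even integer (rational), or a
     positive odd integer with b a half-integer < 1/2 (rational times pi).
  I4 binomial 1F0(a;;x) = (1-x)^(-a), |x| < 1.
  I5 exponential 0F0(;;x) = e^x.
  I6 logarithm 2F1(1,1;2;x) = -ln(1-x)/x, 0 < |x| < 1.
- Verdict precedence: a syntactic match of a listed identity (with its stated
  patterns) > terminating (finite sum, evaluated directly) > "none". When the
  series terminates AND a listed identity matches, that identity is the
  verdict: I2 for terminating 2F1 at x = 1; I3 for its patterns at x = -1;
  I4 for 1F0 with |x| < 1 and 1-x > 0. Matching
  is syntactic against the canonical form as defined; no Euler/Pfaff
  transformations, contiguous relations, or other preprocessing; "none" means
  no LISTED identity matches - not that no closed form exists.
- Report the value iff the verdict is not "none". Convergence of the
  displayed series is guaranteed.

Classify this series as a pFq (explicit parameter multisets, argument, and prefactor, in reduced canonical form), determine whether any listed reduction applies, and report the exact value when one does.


Canonical form: C = 5/9 times 1F0 with upper {12/11}, lower {-}, x = -1/2. Verdict at x = -1/2: binomial (I4) matches (the 1F0 binomial series: exponent -12/11, x = -1/2). Sum: (5/9) * (3/2)^(-12/11).

Key observation: with t_0 = 5/9, the (-1)^k factor (C = 5/9) folds into the argument's sign.
Term ratio: r(k) = (-1/2) * (k+12/11) / [(k+1)] - rational; roots negated = parameters, x = (-1/2), C = 5/9.


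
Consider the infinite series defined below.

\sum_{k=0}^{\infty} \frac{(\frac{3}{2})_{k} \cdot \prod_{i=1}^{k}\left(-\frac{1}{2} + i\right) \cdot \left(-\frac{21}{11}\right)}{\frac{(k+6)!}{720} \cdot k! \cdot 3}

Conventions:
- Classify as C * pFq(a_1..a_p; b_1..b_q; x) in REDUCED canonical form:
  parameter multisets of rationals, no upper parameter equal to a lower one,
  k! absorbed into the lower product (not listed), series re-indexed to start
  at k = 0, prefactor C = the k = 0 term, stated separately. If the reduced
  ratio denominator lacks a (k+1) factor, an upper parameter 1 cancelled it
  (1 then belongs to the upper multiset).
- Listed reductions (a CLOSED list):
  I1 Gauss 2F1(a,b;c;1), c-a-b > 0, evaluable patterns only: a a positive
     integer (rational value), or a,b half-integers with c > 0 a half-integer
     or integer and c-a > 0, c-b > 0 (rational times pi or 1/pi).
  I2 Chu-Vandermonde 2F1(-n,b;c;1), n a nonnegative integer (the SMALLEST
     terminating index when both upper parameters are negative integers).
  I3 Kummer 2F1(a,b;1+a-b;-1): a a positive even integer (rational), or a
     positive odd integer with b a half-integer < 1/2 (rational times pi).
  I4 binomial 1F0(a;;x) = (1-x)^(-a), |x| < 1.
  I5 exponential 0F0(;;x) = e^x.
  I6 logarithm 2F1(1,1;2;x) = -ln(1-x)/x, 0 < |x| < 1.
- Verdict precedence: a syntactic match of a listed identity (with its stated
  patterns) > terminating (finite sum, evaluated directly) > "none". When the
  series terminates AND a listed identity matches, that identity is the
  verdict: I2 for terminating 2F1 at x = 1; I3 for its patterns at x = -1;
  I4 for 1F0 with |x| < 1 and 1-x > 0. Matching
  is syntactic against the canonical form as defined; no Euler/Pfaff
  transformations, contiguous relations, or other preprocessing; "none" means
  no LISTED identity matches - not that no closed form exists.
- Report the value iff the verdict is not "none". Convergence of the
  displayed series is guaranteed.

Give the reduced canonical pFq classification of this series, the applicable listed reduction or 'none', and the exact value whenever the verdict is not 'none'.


The series (x = 1) is 2F1: upper {\frac{1}{2}, \frac{3}{2}}, lower {7}, prefactor -\frac{7}{11}. Verdict: this is the half-integer Gauss pattern (I1) (x = 1; upper {\frac{1}{2}, \frac{3}{2}} half-integers, c = 7 in the evaluable pattern). Sum: \left(-\frac{262144}{114345}\right) / \pi.

The tell: t_0 being -\frac{7}{11}, the running product (prefactor -7/11) telescopes to a rising factorial.
Ratio: r(k) = 1 * (k+\frac{1}{2}) (k+\frac{3}{2}) / [(k+7) (k+1)] - rational in k, leading ratio 1; with t_0 = -\frac{7}{11}, classification follows.


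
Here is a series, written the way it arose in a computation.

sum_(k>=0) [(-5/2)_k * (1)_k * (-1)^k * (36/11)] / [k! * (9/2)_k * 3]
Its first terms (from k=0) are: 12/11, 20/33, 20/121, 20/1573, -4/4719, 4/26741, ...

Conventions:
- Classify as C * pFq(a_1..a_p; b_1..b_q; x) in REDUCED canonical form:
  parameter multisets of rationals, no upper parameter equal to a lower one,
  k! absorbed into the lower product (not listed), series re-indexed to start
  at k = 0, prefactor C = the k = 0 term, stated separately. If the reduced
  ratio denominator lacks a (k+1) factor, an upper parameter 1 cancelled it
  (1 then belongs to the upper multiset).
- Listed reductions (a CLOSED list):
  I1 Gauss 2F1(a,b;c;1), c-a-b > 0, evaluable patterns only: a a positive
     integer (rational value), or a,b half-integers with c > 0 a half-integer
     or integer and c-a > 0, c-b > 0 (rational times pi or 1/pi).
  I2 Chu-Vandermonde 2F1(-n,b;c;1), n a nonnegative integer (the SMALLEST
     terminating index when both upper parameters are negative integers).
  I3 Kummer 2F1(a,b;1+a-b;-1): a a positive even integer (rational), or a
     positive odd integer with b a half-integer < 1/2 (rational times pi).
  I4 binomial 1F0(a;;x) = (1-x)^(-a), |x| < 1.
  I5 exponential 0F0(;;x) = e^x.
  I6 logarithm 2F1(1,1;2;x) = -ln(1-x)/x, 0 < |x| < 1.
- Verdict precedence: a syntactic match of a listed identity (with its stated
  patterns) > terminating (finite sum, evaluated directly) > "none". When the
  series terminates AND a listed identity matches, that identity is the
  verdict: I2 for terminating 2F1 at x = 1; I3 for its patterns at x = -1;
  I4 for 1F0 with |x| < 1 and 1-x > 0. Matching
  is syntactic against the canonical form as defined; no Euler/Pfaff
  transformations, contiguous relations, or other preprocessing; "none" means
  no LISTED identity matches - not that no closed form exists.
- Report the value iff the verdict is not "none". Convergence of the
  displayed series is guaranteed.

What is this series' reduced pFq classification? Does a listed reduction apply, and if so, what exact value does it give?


The series (x = -1) is 2F1: upper {-5/2, 1}, lower {9/2}, prefactor 12/11. Verdict: this is the Kummer evaluation I3 (x = -1; c = 9/2 equals 1+a-b for upper {-5/2, 1}: listed pattern). Value: (105/176) * pi.

Key observation: from the first term 12/11: the constant factors (C = 12/11, x = -1) combine into one prefactor.
Term ratio: r(k) = (-1) * (k-5/2) (k+1) / [(k+9/2) (k+1)] - poly over poly, x = (-1) from leading terms; C = 12/11 at k = 0.


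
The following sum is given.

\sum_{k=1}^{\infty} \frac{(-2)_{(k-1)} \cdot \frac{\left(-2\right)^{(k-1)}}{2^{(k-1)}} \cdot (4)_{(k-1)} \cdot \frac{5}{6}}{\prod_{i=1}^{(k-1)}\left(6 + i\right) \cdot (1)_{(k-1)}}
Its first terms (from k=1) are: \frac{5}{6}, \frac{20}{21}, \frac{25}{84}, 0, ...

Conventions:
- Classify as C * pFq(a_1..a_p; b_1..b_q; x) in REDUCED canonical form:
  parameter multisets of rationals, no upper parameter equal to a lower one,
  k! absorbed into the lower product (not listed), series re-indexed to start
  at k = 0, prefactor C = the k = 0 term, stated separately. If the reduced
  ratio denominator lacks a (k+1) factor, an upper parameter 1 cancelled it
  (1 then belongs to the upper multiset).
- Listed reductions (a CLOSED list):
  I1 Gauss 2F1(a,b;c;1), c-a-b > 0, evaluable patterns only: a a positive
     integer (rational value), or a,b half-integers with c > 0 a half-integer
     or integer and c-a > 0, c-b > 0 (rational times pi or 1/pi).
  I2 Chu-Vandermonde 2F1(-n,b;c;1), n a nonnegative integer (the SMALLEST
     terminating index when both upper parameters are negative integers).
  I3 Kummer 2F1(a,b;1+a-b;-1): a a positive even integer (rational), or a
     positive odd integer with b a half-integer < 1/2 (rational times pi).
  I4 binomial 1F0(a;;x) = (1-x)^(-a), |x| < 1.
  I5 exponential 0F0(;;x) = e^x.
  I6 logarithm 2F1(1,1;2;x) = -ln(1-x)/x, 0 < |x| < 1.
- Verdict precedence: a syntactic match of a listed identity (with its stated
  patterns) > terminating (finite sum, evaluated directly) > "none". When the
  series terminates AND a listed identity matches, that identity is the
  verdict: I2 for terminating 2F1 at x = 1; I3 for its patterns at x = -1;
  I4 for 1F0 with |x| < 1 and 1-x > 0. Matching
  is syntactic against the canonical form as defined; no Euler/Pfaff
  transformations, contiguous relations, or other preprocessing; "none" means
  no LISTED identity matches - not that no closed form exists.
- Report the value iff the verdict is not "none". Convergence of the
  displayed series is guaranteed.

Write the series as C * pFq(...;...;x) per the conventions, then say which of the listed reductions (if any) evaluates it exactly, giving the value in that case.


x = -1 here; the reduced form reads 2F1, upper {-2, 4}, lower {7}, C = \frac{5}{6}. Verdict at x = -1: Kummer's theorem (I3) matches (x = -1; c = 7 equals 1+a-b for upper {-2, 4}: listed pattern). Exact value: \frac{25}{12}.

First insight: from the first term \frac{5}{6}: (1)_k (C = 5/6, x = -1) is k! itself.
Adjacent-term ratio: r(k) = -1 * (k-2) (k+4) / [(k+7) (k+1)] - rational; roots negated = parameters, x = -1, C = \frac{5}{6}.


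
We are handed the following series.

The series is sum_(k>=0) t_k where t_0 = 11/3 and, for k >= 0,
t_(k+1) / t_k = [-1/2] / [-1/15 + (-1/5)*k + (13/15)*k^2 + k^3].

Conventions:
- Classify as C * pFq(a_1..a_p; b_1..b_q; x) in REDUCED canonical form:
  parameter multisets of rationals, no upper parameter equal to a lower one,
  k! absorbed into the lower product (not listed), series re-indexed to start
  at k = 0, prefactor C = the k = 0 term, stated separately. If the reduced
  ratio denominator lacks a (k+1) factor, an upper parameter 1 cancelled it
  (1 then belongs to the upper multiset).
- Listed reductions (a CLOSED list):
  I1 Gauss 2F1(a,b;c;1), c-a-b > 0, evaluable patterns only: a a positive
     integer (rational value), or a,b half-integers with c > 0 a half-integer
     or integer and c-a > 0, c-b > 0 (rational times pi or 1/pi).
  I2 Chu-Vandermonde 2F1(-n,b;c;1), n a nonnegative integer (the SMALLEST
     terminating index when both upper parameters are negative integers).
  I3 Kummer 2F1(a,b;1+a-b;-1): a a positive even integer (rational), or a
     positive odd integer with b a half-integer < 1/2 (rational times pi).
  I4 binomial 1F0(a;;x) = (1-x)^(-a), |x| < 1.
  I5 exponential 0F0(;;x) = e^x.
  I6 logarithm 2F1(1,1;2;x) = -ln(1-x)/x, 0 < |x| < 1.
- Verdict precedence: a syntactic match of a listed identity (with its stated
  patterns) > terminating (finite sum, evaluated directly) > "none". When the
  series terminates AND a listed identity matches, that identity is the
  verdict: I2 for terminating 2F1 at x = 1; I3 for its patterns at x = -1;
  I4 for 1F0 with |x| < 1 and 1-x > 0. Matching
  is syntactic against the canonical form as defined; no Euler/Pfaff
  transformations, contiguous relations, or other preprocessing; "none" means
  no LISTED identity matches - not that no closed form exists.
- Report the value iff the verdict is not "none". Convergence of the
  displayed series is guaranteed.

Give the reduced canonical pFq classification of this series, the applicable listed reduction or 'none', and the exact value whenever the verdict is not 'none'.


Key observation: with t_0 = 11/3, roots of the ratio polynomials (C = 11/3) are the negated parameters.
Consecutive-term ratio: r(k) = (-1/2) * 1 / [(k-1/3) (k+1/5) (k+1)] ; factor over Q: parameters, x = (-1/2), and C = 11/3.

Prefactor 11/3, argument -1/2: 0F2 with upper {-} over lower {-1/3, 1/5}. Verdict: none (x = -1/2): each listed identity misses the multisets {-} ; {-1/3, 1/5}.


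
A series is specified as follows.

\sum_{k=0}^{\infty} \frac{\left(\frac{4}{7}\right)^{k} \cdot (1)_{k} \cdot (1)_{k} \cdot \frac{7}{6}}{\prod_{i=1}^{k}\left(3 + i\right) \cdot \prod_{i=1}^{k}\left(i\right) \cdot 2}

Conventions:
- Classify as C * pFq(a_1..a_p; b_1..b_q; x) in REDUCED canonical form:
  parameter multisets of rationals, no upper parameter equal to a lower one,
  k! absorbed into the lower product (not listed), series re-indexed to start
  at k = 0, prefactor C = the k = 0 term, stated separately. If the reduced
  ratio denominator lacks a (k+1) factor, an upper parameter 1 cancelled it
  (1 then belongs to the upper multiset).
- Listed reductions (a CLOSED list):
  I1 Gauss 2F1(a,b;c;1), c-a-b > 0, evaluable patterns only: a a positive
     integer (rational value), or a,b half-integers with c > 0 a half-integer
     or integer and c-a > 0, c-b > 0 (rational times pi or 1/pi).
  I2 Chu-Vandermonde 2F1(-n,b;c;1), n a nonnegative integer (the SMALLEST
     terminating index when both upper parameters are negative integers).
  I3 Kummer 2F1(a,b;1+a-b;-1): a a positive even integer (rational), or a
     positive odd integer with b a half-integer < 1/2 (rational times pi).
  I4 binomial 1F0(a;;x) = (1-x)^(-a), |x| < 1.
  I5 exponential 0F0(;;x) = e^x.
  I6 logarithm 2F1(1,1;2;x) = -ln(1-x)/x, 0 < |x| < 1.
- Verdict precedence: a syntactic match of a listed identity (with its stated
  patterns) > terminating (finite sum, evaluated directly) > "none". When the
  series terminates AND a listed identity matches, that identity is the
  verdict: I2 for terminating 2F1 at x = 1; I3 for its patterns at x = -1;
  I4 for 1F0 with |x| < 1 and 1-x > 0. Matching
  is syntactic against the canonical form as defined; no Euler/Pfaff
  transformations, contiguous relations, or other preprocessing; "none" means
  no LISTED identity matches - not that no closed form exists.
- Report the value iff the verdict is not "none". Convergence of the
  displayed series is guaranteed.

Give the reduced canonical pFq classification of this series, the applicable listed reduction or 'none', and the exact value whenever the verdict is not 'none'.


x = \frac{4}{7} here; the reduced form reads 2F1, upper {1, 1}, lower {4}, C = \frac{7}{12}. Verdict: none here - no I1-I6 shape fits x = \frac{4}{7} with lower {4}.

Structural cue: x = \frac{4}{7} and the constant factors (prefactor 7/12) combine into one prefactor.
Step ratio: r(k) = \frac{4}{7} * (k+1) (k+1) / [(k+4) (k+1)] - rational in k. x = \frac{4}{7}; t_0 = \frac{7}{12}; negate the roots.
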